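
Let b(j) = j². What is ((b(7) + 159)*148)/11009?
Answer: 30784/11009 ≈ 2.7963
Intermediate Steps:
((b(7) + 159)*148)/11009 = ((7² + 159)*148)/11009 = ((49 + 159)*148)*(1/11009) = (208*148)*(1/11009) = 30784*(1/11009) = 30784/11009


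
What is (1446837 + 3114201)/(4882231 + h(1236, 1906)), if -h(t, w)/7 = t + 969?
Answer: 2280519/2433398 ≈ 0.93717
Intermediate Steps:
h(t, w) = -6783 - 7*t (h(t, w) = -7*(t + 969) = -7*(969 + t) = -6783 - 7*t)
(1446837 + 3114201)/(4882231 + h(1236, 1906)) = (1446837 + 3114201)/(4882231 + (-6783 - 7*1236)) = 4561038/(4882231 + (-6783 - 8652)) = 4561038/(4882231 - 15435) = 4561038/4866796 = 4561038*(1/4866796) = 2280519/2433398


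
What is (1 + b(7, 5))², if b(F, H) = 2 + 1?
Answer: 16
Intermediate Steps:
b(F, H) = 3
(1 + b(7, 5))² = (1 + 3)² = 4² = 16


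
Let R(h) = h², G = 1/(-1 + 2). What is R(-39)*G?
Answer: 1521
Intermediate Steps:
G = 1 (G = 1/1 = 1)
R(-39)*G = (-39)²*1 = 1521*1 = 1521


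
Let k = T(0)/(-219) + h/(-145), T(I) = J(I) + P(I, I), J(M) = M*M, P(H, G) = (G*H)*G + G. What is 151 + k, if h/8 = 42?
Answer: 21559/145 ≈ 148.68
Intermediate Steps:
P(H, G) = G + H*G² (P(H, G) = H*G² + G = G + H*G²)
h = 336 (h = 8*42 = 336)
J(M) = M²
T(I) = I² + I*(1 + I²) (T(I) = I² + I*(1 + I*I) = I² + I*(1 + I²))
k = -336/145 (k = (0*(1 + 0 + 0²))/(-219) + 336/(-145) = (0*(1 + 0 + 0))*(-1/219) + 336*(-1/145) = (0*1)*(-1/219) - 336/145 = 0*(-1/219) - 336/145 = 0 - 336/145 = -336/145 ≈ -2.3172)
151 + k = 151 - 336/145 = 21559/145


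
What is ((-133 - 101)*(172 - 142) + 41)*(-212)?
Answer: 1479548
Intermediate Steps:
((-133 - 101)*(172 - 142) + 41)*(-212) = (-234*30 + 41)*(-212) = (-7020 + 41)*(-212) = -6979*(-212) = 1479548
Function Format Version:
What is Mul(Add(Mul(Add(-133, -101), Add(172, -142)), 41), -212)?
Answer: 1479548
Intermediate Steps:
Mul(Add(Mul(Add(-133, -101), Add(172, -142)), 41), -212) = Mul(Add(Mul(-234, 30), 41), -212) = Mul(Add(-7020, 41), -212) = Mul(-6979, -212) = 1479548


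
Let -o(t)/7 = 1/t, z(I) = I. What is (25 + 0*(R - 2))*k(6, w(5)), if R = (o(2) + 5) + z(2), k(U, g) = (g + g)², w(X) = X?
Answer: 2500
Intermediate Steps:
o(t) = -7/t
k(U, g) = 4*g² (k(U, g) = (2*g)² = 4*g²)
R = 7/2 (R = (-7/2 + 5) + 2 = 3/2 + 2 = 7/2 ≈ 3.5000)
(25 + 0*(R - 2))*k(6, w(5)) = (25 + 0*(7/2 - 2))*(4*5²) = (25 + 0*(3/2))*(4*25) = (25 + 0)*100 = 25*100 = 2500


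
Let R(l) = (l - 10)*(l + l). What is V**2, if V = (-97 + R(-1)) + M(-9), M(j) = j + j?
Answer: 8649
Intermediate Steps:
M(j) = 2*j
R(l) = 2*l*(-10 + l) (R(l) = (-10 + l)*(2*l) = 2*l*(-10 + l))
V = -93 (V = (-97 + 2*(-1)*(-10 - 1)) + 2*(-9) = (-97 + 2*(-1)*(-11)) - 18 = (-97 + 22) - 18 = -75 - 18 = -93)
V**2 = (-93)**2 = 8649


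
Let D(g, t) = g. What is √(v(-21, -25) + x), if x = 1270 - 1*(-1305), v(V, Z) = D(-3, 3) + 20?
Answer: 36*√2 ≈ 50.912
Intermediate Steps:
v(V, Z) = 17 (v(V, Z) = -3 + 20 = 17)
x = 2575 (x = 1270 + 1305 = 2575)
√(v(-21, -25) + x) = √(17 + 2575) = √2592 = 36*√2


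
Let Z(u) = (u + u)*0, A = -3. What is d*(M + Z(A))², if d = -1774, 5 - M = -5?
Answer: -177400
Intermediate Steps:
M = 10 (M = 5 - 1*(-5) = 5 + 5 = 10)
Z(u) = 0 (Z(u) = (2*u)*0 = 0)
d*(M + Z(A))² = -1774*(10 + 0)² = -1774*10² = -1774*100 = -177400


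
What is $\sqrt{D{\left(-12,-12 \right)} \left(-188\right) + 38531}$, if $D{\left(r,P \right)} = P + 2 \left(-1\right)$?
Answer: $\sqrt{41163} \approx 202.89$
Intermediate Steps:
$D{\left(r,P \right)} = -2 + P$ ($D{\left(r,P \right)} = P - 2 = -2 + P$)
$\sqrt{D{\left(-12,-12 \right)} \left(-188\right) + 38531} = \sqrt{\left(-2 - 12\right) \left(-188\right) + 38531} = \sqrt{\left(-14\right) \left(-188\right) + 38531} = \sqrt{2632 + 38531} = \sqrt{41163}$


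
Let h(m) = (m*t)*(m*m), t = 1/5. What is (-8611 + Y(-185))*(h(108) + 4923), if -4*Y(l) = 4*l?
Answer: -10821739302/5 ≈ -2.1643e+9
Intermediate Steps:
Y(l) = -l
t = ⅕ ≈ 0.20000
h(m) = m³/5 (h(m) = (m*(⅕))*(m*m) = (m/5)*m² = m³/5)
(-8611 + Y(-185))*(h(108) + 4923) = (-8611 - 1*(-185))*((⅕)*108³ + 4923) = (-8611 + 185)*((⅕)*1259712 + 4923) = -8426*(1259712/5 + 4923) = -8426*1284327/5 = -10821739302/5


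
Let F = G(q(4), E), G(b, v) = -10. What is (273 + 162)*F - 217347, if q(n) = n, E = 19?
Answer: -221697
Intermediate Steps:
F = -10
(273 + 162)*F - 217347 = (273 + 162)*(-10) - 217347 = 435*(-10) - 217347 = -4350 - 217347 = -221697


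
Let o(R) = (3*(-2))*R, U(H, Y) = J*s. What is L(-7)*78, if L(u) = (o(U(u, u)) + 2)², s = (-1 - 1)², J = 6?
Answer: 1572792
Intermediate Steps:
s = 4 (s = (-2)² = 4)
U(H, Y) = 24 (U(H, Y) = 6*4 = 24)
o(R) = -6*R
L(u) = 20164 (L(u) = (-6*24 + 2)² = (-144 + 2)² = (-142)² = 20164)
L(-7)*78 = 20164*78 = 1572792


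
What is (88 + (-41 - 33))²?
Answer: 196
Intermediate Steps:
(88 + (-41 - 33))² = (88 - 74)² = 14² = 196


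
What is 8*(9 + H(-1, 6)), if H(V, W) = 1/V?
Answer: 64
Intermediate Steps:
8*(9 + H(-1, 6)) = 8*(9 + 1/(-1)) = 8*(9 - 1) = 8*8 = 64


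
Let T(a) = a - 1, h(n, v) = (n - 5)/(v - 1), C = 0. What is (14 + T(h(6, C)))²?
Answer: 144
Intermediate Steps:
h(n, v) = (-5 + n)/(-1 + v)
T(a) = -1 + a
(14 + T(h(6, C)))² = (14 + (-1 + (-5 + 6)/(-1 + 0)))² = (14 + (-1 + 1/(-1)))² = (14 + (-1 - 1*1))² = (14 + (-1 - 1))² = (14 - 2)² = 12² = 144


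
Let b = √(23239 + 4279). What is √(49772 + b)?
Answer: √(49772 + √27518) ≈ 223.47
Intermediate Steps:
b = √27518 ≈ 165.89
√(49772 + b) = √(49772 + √27518)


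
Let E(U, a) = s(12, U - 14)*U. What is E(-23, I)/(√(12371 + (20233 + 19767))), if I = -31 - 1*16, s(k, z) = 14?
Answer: -14*√11/33 ≈ -1.4071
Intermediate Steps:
I = -47 (I = -31 - 16 = -47)
E(U, a) = 14*U
E(-23, I)/(√(12371 + (20233 + 19767))) = (14*(-23))/(√(12371 + (20233 + 19767))) = -322/√(12371 + 40000) = -322*√11/759 = -14*√11/33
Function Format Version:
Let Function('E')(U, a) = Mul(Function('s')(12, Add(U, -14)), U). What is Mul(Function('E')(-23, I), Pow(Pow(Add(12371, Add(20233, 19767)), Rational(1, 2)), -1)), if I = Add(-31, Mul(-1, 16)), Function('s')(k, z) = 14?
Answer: Mul(Rational(-14, 33), Pow(11, Rational(1, 2))) ≈ -1.4071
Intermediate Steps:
I = -47 (I = Add(-31, -16) = -47)
Function('E')(U, a) = Mul(14, U)
Mul(Function('E')(-23, I), Pow(Pow(Add(12371, Add(20233, 19767)), Rational(1, 2)), -1)) = Mul(Mul(14, -23), Pow(Pow(Add(12371, Add(20233, 19767)), Rational(1, 2)), -1)) = Mul(-322, Pow(Pow(Add(12371, 40000), Rational(1, 2)), -1)) = Mul(-322, Pow(Pow(52371, Rational(1, 2)), -1)) = Mul(-322, Pow(Mul(69, Pow(11, Rational(1, 2))), -1)) = Mul(-322, Mul(Rational(1, 759), Pow(11, Rational(1, 2)))) = Mul(Rational(-14, 33), Pow(11, Rational(1, 2)))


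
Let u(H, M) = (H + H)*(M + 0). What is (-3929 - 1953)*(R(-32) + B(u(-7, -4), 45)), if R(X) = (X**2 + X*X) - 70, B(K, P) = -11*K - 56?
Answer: -7681892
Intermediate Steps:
u(H, M) = 2*H*M (u(H, M) = (2*H)*M = 2*H*M)
B(K, P) = -56 - 11*K
R(X) = -70 + 2*X**2 (R(X) = (X**2 + X**2) - 70 = 2*X**2 - 70 = -70 + 2*X**2)
(-3929 - 1953)*(R(-32) + B(u(-7, -4), 45)) = (-3929 - 1953)*((-70 + 2*(-32)**2) + (-56 - 22*(-7)*(-4))) = -5882*((-70 + 2*1024) + (-56 - 11*56)) = -5882*((-70 + 2048) + (-56 - 616)) = -5882*(1978 - 672) = -5882*1306 = -7681892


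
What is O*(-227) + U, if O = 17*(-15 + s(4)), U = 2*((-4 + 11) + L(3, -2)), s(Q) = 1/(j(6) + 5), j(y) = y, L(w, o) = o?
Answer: 632986/11 ≈ 57544.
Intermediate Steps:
s(Q) = 1/11 (s(Q) = 1/(6 + 5) = 1/11)
U = 10 (U = 2*((-4 + 11) - 2) = 2*(7 - 2) = 2*5 = 10)
O = -2788/11 (O = 17*(-15 + 1/11) = 17*(-164/11) = -2788/11 ≈ -253.45)
O*(-227) + U = -2788/11*(-227) + 10 = 632876/11 + 10 = 632986/11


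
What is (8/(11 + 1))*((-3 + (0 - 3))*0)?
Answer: 0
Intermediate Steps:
(8/(11 + 1))*((-3 + (0 - 3))*0) = (8/12)*((-3 - 3)*0) = ((1/12)*8)*(-6*0) = (2/3)*0 = 0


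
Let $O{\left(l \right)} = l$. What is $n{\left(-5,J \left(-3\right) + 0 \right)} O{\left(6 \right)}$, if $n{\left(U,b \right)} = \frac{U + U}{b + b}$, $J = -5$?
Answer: $-2$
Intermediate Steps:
$n{\left(U,b \right)} = \frac{U}{b}$ ($n{\left(U,b \right)} = \frac{2 U}{2 b} = 2 U \frac{1}{2 b} = \frac{U}{b}$)
$n{\left(-5,J \left(-3\right) + 0 \right)} O{\left(6 \right)} = - \frac{5}{\left(-5\right) \left(-3\right) + 0} \cdot 6 = - \frac{5}{15 + 0} \cdot 6 = - \frac{5}{15} \cdot 6 = \left(-5\right) \frac{1}{15} \cdot 6 = \left(- \frac{1}{3}\right) 6 = -2$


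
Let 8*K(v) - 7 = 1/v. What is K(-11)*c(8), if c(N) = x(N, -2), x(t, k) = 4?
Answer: 38/11 ≈ 3.4545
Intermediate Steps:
K(v) = 7/8 + 1/(8*v)
c(N) = 4
K(-11)*c(8) = ((1/8)*(1 + 7*(-11))/(-11))*4 = ((1/8)*(-1/11)*(1 - 77))*4 = ((1/8)*(-1/11)*(-76))*4 = (19/22)*4 = 38/11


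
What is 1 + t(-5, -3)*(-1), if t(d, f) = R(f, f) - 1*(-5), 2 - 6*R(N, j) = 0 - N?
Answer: -23/6 ≈ -3.8333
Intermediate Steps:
R(N, j) = ⅓ + N/6 (R(N, j) = ⅓ - (0 - N)/6 = ⅓ - (-1)*N/6 = ⅓ + N/6)
t(d, f) = 16/3 + f/6 (t(d, f) = (⅓ + f/6) - 1*(-5) = (⅓ + f/6) + 5 = 16/3 + f/6)
1 + t(-5, -3)*(-1) = 1 + (16/3 + (⅙)*(-3))*(-1) = 1 + (16/3 - ½)*(-1) = 1 + (29/6)*(-1) = 1 - 29/6 = -23/6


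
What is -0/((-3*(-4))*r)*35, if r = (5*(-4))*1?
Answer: 0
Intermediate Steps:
r = -20 (r = -20*1 = -20)
-0/((-3*(-4))*r)*35 = -0/(-3*(-4)*(-20))*35 = -0/(12*(-20))*35 = -0/(-240)*35 = -0*(-1)/240*35 = -21*0*35 = 0*35 = 0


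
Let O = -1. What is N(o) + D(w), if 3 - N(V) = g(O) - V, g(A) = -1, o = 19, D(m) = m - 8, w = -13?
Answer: 2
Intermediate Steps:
D(m) = -8 + m
N(V) = 4 + V (N(V) = 3 - (-1 - V) = 3 + (1 + V) = 4 + V)
N(o) + D(w) = (4 + 19) + (-8 - 13) = 23 - 21 = 2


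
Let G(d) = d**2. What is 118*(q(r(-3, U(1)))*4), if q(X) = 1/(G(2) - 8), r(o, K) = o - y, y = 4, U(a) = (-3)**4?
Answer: -118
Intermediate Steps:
U(a) = 81
r(o, K) = -4 + o (r(o, K) = o - 1*4 = o - 4 = -4 + o)
q(X) = -1/4 (q(X) = 1/(2**2 - 8) = 1/(4 - 8) = 1/(-4) = -1/4)
118*(q(r(-3, U(1)))*4) = 118*(-1/4*4) = 118*(-1) = -118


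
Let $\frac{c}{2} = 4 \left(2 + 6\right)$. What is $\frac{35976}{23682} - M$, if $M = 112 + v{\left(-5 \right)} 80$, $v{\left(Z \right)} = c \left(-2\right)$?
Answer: $\frac{39981212}{3947} \approx 10130.0$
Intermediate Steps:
$c = 64$ ($c = 2 \cdot 4 \left(2 + 6\right) = 2 \cdot 4 \cdot 8 = 2 \cdot 32 = 64$)
$v{\left(Z \right)} = -128$ ($v{\left(Z \right)} = 64 \left(-2\right) = -128$)
$M = -10128$ ($M = 112 - 10240 = -10128$)
$\frac{35976}{23682} - M = \frac{35976}{23682} - -10128 = 35976 \cdot \frac{1}{23682} + 10128 = \frac{5996}{3947} + 10128 = \frac{39981212}{3947}$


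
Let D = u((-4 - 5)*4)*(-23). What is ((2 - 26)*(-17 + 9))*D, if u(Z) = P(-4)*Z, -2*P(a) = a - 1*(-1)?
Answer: 238464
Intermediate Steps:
P(a) = -1/2 - a/2 (P(a) = -(a - 1*(-1))/2 = -(a + 1)/2 = -(1 + a)/2 = -1/2 - a/2)
u(Z) = 3*Z/2 (u(Z) = (-1/2 - 1/2*(-4))*Z = (-1/2 + 2)*Z = 3*Z/2)
D = 1242 (D = (3*((-4 - 5)*4)/2)*(-23) = (3*(-9*4)/2)*(-23) = ((3/2)*(-36))*(-23) = -54*(-23) = 1242)
((2 - 26)*(-17 + 9))*D = ((2 - 26)*(-17 + 9))*1242 = -24*(-8)*1242 = 192*1242 = 238464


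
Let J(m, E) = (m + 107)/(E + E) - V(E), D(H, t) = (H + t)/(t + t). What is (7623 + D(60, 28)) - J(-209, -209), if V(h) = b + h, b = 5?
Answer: 10855939/1463 ≈ 7420.3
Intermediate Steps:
D(H, t) = (H + t)/(2*t) (D(H, t) = (H + t)/((2*t)) = (H + t)*(1/(2*t)) = (H + t)/(2*t))
V(h) = 5 + h
J(m, E) = -5 - E + (107 + m)/(2*E) (J(m, E) = (m + 107)/(E + E) - (5 + E) = (107 + m)/((2*E)) + (-5 - E) = (107 + m)*(1/(2*E)) + (-5 - E) = (107 + m)/(2*E) + (-5 - E) = -5 - E + (107 + m)/(2*E))
(7623 + D(60, 28)) - J(-209, -209) = (7623 + (1/2)*(60 + 28)/28) - (107 - 209 - 2*(-209)*(5 - 209))/(2*(-209)) = (7623 + (1/2)*(1/28)*88) - (-1)*(107 - 209 - 2*(-209)*(-204))/(2*209) = (7623 + 11/7) - (-1)*(107 - 209 - 85272)/(2*209) = 53372/7 - (-1)*(-85374)/(2*209) = 53372/7 - 1*42687/209 = 53372/7 - 42687/209 = 10855939/1463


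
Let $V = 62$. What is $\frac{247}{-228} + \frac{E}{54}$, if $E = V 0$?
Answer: $- \frac{13}{12} \approx -1.0833$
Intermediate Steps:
$E = 0$ ($E = 62 \cdot 0 = 0$)
$\frac{247}{-228} + \frac{E}{54} = \frac{247}{-228} + \frac{0}{54} = 247 \left(- \frac{1}{228}\right) + 0 \cdot \frac{1}{54} = - \frac{13}{12} + 0 = - \frac{13}{12}$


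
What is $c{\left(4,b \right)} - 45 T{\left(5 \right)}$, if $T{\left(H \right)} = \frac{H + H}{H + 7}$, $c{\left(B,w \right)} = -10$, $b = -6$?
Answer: $- \frac{95}{2} \approx -47.5$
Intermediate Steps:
$T{\left(H \right)} = \frac{2 H}{7 + H}$
$c{\left(4,b \right)} - 45 T{\left(5 \right)} = -10 - 45 \cdot 2 \cdot 5 \frac{1}{7 + 5} = -10 - 45 \cdot 2 \cdot 5 \cdot \frac{1}{12} = -10 - \frac{75}{2} = - \frac{95}{2}$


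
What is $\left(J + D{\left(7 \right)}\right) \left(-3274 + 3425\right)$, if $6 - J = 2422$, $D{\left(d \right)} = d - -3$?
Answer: $-363306$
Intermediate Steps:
$D{\left(d \right)} = 3 + d$ ($D{\left(d \right)} = d + 3 = 3 + d$)
$J = -2416$ ($J = 6 - 2422 = -2416$)
$\left(J + D{\left(7 \right)}\right) \left(-3274 + 3425\right) = \left(-2416 + \left(3 + 7\right)\right) \left(-3274 + 3425\right) = \left(-2416 + 10\right) 151 = \left(-2406\right) 151 = -363306$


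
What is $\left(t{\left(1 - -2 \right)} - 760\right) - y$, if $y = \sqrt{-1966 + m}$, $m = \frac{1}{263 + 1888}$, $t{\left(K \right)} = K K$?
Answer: $-751 - \frac{i \sqrt{1010698735}}{717} \approx -751.0 - 44.34 i$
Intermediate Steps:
$t{\left(K \right)} = K^{2}$
$m = \frac{1}{2151} \approx 0.0004649$
$y = \frac{i \sqrt{1010698735}}{717}$ ($y = \sqrt{-1966 + \frac{1}{2151}} = \sqrt{- \frac{4228865}{2151}} = \frac{i \sqrt{1010698735}}{717} \approx 44.34 i$)
$\left(t{\left(1 - -2 \right)} - 760\right) - y = \left(\left(1 - -2\right)^{2} - 760\right) - \frac{i \sqrt{1010698735}}{717} = \left(\left(1 + 2\right)^{2} - 760\right) - \frac{i \sqrt{1010698735}}{717} = \left(3^{2} - 760\right) - \frac{i \sqrt{1010698735}}{717} = \left(9 - 760\right) - \frac{i \sqrt{1010698735}}{717} = -751 - \frac{i \sqrt{1010698735}}{717}$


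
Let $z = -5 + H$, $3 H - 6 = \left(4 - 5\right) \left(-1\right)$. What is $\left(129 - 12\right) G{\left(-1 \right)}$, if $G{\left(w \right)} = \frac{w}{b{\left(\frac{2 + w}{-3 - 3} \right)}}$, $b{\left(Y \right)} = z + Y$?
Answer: $\frac{702}{17} \approx 41.294$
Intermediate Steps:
$H = \frac{7}{3}$ ($H = 2 + \frac{\left(4 - 5\right) \left(-1\right)}{3} = 2 + \frac{\left(-1\right) \left(-1\right)}{3} = 2 + \frac{1}{3} \cdot 1 = 2 + \frac{1}{3} = \frac{7}{3} \approx 2.3333$)
$z = - \frac{8}{3}$ ($z = -5 + \frac{7}{3} = - \frac{8}{3} \approx -2.6667$)
$b{\left(Y \right)} = - \frac{8}{3} + Y$
$G{\left(w \right)} = \frac{w}{-3 - \frac{w}{6}}$ ($G{\left(w \right)} = \frac{w}{- \frac{8}{3} + \frac{2 + w}{-3 - 3}} = \frac{w}{- \frac{8}{3} + \frac{2 + w}{-6}} = \frac{w}{- \frac{8}{3} + \left(2 + w\right) \left(- \frac{1}{6}\right)} = \frac{w}{- \frac{8}{3} - \left(\frac{1}{3} + \frac{w}{6}\right)} = \frac{w}{-3 - \frac{w}{6}}$)
$\left(129 - 12\right) G{\left(-1 \right)} = \left(129 - 12\right) \left(\left(-6\right) \left(-1\right) \frac{1}{18 - 1}\right) = 117 \left(\left(-6\right) \left(-1\right) \frac{1}{17}\right) = 117 \cdot \frac{6}{17} = \frac{702}{17}$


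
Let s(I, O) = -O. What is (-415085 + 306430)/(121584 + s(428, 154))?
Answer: -21731/24286 ≈ -0.89480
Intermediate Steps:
(-415085 + 306430)/(121584 + s(428, 154)) = (-415085 + 306430)/(121584 - 1*154) = -108655/(121584 - 154) = -108655/121430 = -108655*1/121430 = -21731/24286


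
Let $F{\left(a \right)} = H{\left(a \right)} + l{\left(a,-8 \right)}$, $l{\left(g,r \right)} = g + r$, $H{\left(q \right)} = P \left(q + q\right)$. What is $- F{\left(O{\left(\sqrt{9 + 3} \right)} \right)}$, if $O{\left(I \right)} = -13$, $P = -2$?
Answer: $-31$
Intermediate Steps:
$H{\left(q \right)} = - 4 q$ ($H{\left(q \right)} = - 2 \left(q + q\right) = - 2 \cdot 2 q = - 4 q$)
$F{\left(a \right)} = -8 - 3 a$ ($F{\left(a \right)} = - 4 a + \left(a - 8\right) = - 4 a + \left(-8 + a\right) = -8 - 3 a$)
$- F{\left(O{\left(\sqrt{9 + 3} \right)} \right)} = - (-8 - -39) = - (-8 + 39) = \left(-1\right) 31 = -31$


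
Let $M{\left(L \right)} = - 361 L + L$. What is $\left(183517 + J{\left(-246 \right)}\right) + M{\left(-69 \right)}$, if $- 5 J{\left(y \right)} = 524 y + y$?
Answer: $234187$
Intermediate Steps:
$J{\left(y \right)} = - 105 y$ ($J{\left(y \right)} = - \frac{524 y + y}{5} = - \frac{525 y}{5} = - 105 y$)
$M{\left(L \right)} = - 360 L$
$\left(183517 + J{\left(-246 \right)}\right) + M{\left(-69 \right)} = \left(183517 - -25830\right) - -24840 = \left(183517 + 25830\right) + 24840 = 209347 + 24840 = 234187$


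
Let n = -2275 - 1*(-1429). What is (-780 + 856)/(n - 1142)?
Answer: -19/497 ≈ -0.038229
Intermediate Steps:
n = -846 (n = -2275 + 1429 = -846)
(-780 + 856)/(n - 1142) = (-780 + 856)/(-846 - 1142) = 76/(-1988) = 76*(-1/1988) = -19/497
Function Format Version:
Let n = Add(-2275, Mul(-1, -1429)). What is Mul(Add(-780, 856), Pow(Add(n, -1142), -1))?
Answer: Rational(-19, 497) ≈ -0.038229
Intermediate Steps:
n = -846 (n = Add(-2275, 1429) = -846)
Mul(Add(-780, 856), Pow(Add(n, -1142), -1)) = Mul(Add(-780, 856), Pow(Add(-846, -1142), -1)) = Mul(76, Pow(-1988, -1)) = Mul(76, Rational(-1, 1988)) = Rational(-19, 497)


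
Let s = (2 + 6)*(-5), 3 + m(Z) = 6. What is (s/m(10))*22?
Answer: -880/3 ≈ -293.33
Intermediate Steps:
m(Z) = 3 (m(Z) = -3 + 6 = 3)
s = -40 (s = 8*(-5) = -40)
(s/m(10))*22 = -40/3*22 = -880/3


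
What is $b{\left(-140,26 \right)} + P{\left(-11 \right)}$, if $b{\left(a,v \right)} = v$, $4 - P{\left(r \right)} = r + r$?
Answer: $52$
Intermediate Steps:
$P{\left(r \right)} = 4 - 2 r$ ($P{\left(r \right)} = 4 - \left(r + r\right) = 4 - 2 r$)
$b{\left(-140,26 \right)} + P{\left(-11 \right)} = 26 + \left(4 - -22\right) = 26 + \left(4 + 22\right) = 26 + 26 = 52$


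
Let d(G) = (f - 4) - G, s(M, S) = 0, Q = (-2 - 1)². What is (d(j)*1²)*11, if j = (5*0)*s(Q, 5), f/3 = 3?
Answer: 55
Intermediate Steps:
Q = 9 (Q = (-3)² = 9)
f = 9 (f = 3*3 = 9)
j = 0 (j = (5*0)*0 = 0*0 = 0)
d(G) = 5 - G (d(G) = (9 - 4) - G = 5 - G)
(d(j)*1²)*11 = ((5 - 1*0)*1²)*11 = ((5 + 0)*1)*11 = (5*1)*11 = 5*11 = 55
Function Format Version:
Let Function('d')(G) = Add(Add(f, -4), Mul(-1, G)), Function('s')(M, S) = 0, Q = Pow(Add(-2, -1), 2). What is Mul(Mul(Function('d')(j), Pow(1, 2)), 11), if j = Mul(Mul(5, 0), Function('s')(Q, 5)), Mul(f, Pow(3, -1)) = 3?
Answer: 55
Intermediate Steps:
Q = 9 (Q = Pow(-3, 2) = 9)
f = 9 (f = Mul(3, 3) = 9)
j = 0 (j = Mul(Mul(5, 0), 0) = Mul(0, 0) = 0)
Function('d')(G) = Add(5, Mul(-1, G)) (Function('d')(G) = Add(Add(9, -4), Mul(-1, G)) = Add(5, Mul(-1, G)))
Mul(Mul(Function('d')(j), Pow(1, 2)), 11) = Mul(Mul(Add(5, Mul(-1, 0)), Pow(1, 2)), 11) = Mul(Mul(Add(5, 0), 1), 11) = Mul(Mul(5, 1), 11) = Mul(5, 11) = 55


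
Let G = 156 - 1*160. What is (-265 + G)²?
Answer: 72361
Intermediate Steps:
G = -4 (G = 156 - 160 = -4)
(-265 + G)² = (-265 - 4)² = (-269)² = 72361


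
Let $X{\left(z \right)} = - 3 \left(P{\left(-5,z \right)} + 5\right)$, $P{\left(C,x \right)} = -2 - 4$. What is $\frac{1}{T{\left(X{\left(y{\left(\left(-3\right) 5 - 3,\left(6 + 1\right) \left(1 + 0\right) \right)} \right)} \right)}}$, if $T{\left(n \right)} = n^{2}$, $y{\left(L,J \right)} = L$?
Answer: $\frac{1}{9} \approx 0.11111$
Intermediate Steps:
$P{\left(C,x \right)} = -6$ ($P{\left(C,x \right)} = -2 - 4 = -6$)
$X{\left(z \right)} = 3$ ($X{\left(z \right)} = - 3 \left(-6 + 5\right) = \left(-3\right) \left(-1\right) = 3$)
$\frac{1}{T{\left(X{\left(y{\left(\left(-3\right) 5 - 3,\left(6 + 1\right) \left(1 + 0\right) \right)} \right)} \right)}} = \frac{1}{3^{2}} = \frac{1}{9}$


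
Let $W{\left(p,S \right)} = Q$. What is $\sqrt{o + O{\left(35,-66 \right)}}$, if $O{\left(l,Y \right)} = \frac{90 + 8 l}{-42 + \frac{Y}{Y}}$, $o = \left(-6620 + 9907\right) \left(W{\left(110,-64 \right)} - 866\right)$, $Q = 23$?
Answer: $\frac{73 i \sqrt{874079}}{41} \approx 1664.6 i$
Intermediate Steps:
$W{\left(p,S \right)} = 23$
$o = -2770941$ ($o = \left(-6620 + 9907\right) \left(23 - 866\right) = 3287 \left(-843\right) = -2770941$)
$O{\left(l,Y \right)} = - \frac{90}{41} - \frac{8 l}{41}$ ($O{\left(l,Y \right)} = \frac{90 + 8 l}{-42 + 1} = \frac{90 + 8 l}{-41} = \left(90 + 8 l\right) \left(- \frac{1}{41}\right) = - \frac{90}{41} - \frac{8 l}{41}$)
$\sqrt{o + O{\left(35,-66 \right)}} = \sqrt{-2770941 - \frac{370}{41}} = \sqrt{- \frac{113608951}{41}} = \frac{73 i \sqrt{874079}}{41}$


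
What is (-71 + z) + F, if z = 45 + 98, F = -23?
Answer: 49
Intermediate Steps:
z = 143
(-71 + z) + F = (-71 + 143) - 23 = 72 - 23 = 49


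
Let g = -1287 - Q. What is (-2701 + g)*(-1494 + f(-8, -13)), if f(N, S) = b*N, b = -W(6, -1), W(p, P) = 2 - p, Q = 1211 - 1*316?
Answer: 7451458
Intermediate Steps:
Q = 895 (Q = 1211 - 316 = 895)
b = 4 (b = -(2 - 1*6) = -(2 - 6) = -1*(-4) = 4)
g = -2182 (g = -1287 - 1*895 = -1287 - 895 = -2182)
f(N, S) = 4*N
(-2701 + g)*(-1494 + f(-8, -13)) = (-2701 - 2182)*(-1494 + 4*(-8)) = -4883*(-1494 - 32) = -4883*(-1526) = 7451458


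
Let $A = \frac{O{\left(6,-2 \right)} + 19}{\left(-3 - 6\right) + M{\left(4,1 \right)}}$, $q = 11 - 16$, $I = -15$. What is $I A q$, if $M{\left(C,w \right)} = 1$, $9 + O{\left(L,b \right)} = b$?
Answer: $-75$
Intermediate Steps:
$O{\left(L,b \right)} = -9 + b$
$q = -5$
$A = -1$ ($A = \frac{\left(-9 - 2\right) + 19}{\left(-3 - 6\right) + 1} = \frac{-11 + 19}{\left(-3 - 6\right) + 1} = \frac{8}{-9 + 1} = \frac{8}{-8} = 8 \left(- \frac{1}{8}\right) = -1$)
$I A q = \left(-15\right) \left(-1\right) \left(-5\right) = 15 \left(-5\right) = -75$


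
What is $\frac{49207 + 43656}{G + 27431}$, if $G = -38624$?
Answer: $- \frac{92863}{11193} \approx -8.2965$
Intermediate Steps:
$\frac{49207 + 43656}{G + 27431} = \frac{49207 + 43656}{-38624 + 27431} = \frac{92863}{-11193} = 92863 \left(- \frac{1}{11193}\right) = - \frac{92863}{11193}$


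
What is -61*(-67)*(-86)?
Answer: -351482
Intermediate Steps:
-61*(-67)*(-86) = 4087*(-86) = -351482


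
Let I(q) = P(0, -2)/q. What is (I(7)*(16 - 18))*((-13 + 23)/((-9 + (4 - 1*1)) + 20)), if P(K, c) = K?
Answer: 0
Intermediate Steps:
I(q) = 0 (I(q) = 0/q = 0)
(I(7)*(16 - 18))*((-13 + 23)/((-9 + (4 - 1*1)) + 20)) = (0*(16 - 18))*((-13 + 23)/((-9 + (4 - 1*1)) + 20)) = (0*(-2))*(10/((-9 + (4 - 1)) + 20)) = 0*(10/((-9 + 3) + 20)) = 0*(10/(-6 + 20)) = 0*(10/14) = 0*(10*(1/14)) = 0*(5/7) = 0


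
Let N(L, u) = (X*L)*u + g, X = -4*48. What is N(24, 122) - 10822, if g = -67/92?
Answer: -52715883/92 ≈ -5.7300e+5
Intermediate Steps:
X = -192
g = -67/92 (g = -67*1/92 = -67/92 ≈ -0.72826)
N(L, u) = -67/92 - 192*L*u (N(L, u) = (-192*L)*u - 67/92 = -192*L*u - 67/92 = -67/92 - 192*L*u)
N(24, 122) - 10822 = (-67/92 - 192*24*122) - 10822 = (-67/92 - 562176) - 10822 = -51720259/92 - 10822 = -52715883/92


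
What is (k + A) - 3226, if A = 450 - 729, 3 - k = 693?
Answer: -4195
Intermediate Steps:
k = -690 (k = 3 - 1*693 = 3 - 693 = -690)
A = -279
(k + A) - 3226 = (-690 - 279) - 3226 = -969 - 3226 = -4195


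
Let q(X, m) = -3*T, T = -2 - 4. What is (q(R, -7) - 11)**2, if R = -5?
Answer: 49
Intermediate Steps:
T = -6
q(X, m) = 18 (q(X, m) = -3*(-6) = 18)
(q(R, -7) - 11)**2 = (18 - 11)**2 = 7**2 = 49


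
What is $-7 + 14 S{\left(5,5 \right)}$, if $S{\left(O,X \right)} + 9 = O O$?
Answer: $217$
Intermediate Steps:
$S{\left(O,X \right)} = -9 + O^{2}$ ($S{\left(O,X \right)} = -9 + O O = -9 + O^{2}$)
$-7 + 14 S{\left(5,5 \right)} = -7 + 14 \left(-9 + 5^{2}\right) = -7 + 14 \left(-9 + 25\right) = -7 + 14 \cdot 16 = -7 + 224 = 217$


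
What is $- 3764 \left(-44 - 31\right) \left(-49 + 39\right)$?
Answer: $-2823000$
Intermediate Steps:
$- 3764 \left(-44 - 31\right) \left(-49 + 39\right) = - 3764 \left(\left(-75\right) \left(-10\right)\right) = \left(-3764\right) 750 = -2823000$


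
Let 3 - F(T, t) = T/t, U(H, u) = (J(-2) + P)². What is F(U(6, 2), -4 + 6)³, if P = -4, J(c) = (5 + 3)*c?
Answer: -7645373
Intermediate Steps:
J(c) = 8*c
U(H, u) = 400 (U(H, u) = (8*(-2) - 4)² = (-16 - 4)² = (-20)² = 400)
F(T, t) = 3 - T/t
F(U(6, 2), -4 + 6)³ = (3 - 1*400/(-4 + 6))³ = (3 - 1*400/2)³ = (3 - 1*400*½)³ = (3 - 200)³ = (-197)³ = -7645373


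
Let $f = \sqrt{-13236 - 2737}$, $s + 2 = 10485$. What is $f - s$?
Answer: $-10483 + i \sqrt{15973} \approx -10483.0 + 126.38 i$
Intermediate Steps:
$s = 10483$ ($s = -2 + 10485 = 10483$)
$f = i \sqrt{15973}$ ($f = \sqrt{-15973} = i \sqrt{15973} \approx 126.38 i$)
$f - s = i \sqrt{15973} - 10483 = -10483 + i \sqrt{15973}$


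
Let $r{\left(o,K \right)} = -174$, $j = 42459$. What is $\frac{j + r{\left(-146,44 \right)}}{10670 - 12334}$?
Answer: $- \frac{42285}{1664} \approx -25.412$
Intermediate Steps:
$\frac{j + r{\left(-146,44 \right)}}{10670 - 12334} = \frac{42459 - 174}{10670 - 12334} = \frac{42285}{-1664} = 42285 \left(- \frac{1}{1664}\right) = - \frac{42285}{1664}$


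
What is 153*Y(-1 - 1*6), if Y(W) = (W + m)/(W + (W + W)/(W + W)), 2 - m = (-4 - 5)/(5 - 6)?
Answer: 357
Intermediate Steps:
m = -7 (m = 2 - (-4 - 5)/(5 - 6) = 2 - (-9)/(-1) = 2 - (-9)*(-1) = 2 - 1*9 = 2 - 9 = -7)
Y(W) = (-7 + W)/(1 + W) (Y(W) = (W - 7)/(W + (W + W)/(W + W)) = (-7 + W)/(W + (2*W)/((2*W))) = (-7 + W)/(W + (2*W)*(1/(2*W))) = (-7 + W)/(W + 1) = (-7 + W)/(1 + W))
153*Y(-1 - 1*6) = 153*((-7 + (-1 - 1*6))/(1 + (-1 - 1*6))) = 153*((-7 + (-1 - 6))/(1 + (-1 - 6))) = 153*((-7 - 7)/(1 - 7)) = 153*(-14/(-6)) = 153*(-⅙*(-14)) = 153*(7/3) = 357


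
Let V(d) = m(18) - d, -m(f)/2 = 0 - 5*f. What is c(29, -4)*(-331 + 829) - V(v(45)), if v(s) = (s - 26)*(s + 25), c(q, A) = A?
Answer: -842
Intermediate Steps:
m(f) = 10*f (m(f) = -2*(0 - 5*f) = -(-10)*f = 10*f)
v(s) = (-26 + s)*(25 + s)
V(d) = 180 - d (V(d) = 10*18 - d = 180 - d)
c(29, -4)*(-331 + 829) - V(v(45)) = -4*(-331 + 829) - (180 - (-650 + 45**2 - 1*45)) = -4*498 - (180 - (-650 + 2025 - 45)) = -1992 - (180 - 1*1330) = -1992 - (180 - 1330) = -1992 - 1*(-1150) = -1992 + 1150 = -842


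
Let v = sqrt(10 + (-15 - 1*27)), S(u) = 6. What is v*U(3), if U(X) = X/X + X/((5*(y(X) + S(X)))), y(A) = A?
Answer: 64*I*sqrt(2)/15 ≈ 6.034*I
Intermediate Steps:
v = 4*I*sqrt(2) (v = sqrt(10 + (-15 - 27)) = sqrt(10 - 42) = sqrt(-32) = 4*I*sqrt(2) ≈ 5.6569*I)
U(X) = 1 + X/(30 + 5*X) (U(X) = X/X + X/((5*(X + 6))) = 1 + X/((5*(6 + X))) = 1 + X/(30 + 5*X))
v*U(3) = (4*I*sqrt(2))*(6*(5 + 3)/(5*(6 + 3))) = (4*I*sqrt(2))*((6/5)*8/9) = (4*I*sqrt(2))*((6/5)*(1/9)*8) = (4*I*sqrt(2))*(16/15) = 64*I*sqrt(2)/15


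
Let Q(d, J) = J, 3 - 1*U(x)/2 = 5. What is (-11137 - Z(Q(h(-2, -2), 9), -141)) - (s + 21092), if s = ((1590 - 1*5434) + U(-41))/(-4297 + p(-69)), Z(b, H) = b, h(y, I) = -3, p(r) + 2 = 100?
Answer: -10413170/323 ≈ -32239.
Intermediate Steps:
p(r) = 98 (p(r) = -2 + 100 = 98)
U(x) = -4 (U(x) = 6 - 2*5 = 6 - 10 = -4)
s = 296/323 (s = ((1590 - 1*5434) - 4)/(-4297 + 98) = ((1590 - 5434) - 4)/(-4199) = (-3844 - 4)*(-1/4199) = -3848*(-1/4199) = 296/323 ≈ 0.91641)
(-11137 - Z(Q(h(-2, -2), 9), -141)) - (s + 21092) = (-11137 - 1*9) - (296/323 + 21092) = (-11137 - 9) - 1*6813012/323 = -11146 - 6813012/323 = -10413170/323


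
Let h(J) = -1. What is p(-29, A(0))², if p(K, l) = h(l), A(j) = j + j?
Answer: 1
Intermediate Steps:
A(j) = 2*j
p(K, l) = -1
p(-29, A(0))² = (-1)² = 1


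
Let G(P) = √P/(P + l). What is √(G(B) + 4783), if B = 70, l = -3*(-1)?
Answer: √(25488607 + 73*√70)/73 ≈ 69.160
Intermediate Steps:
l = 3
G(P) = √P/(3 + P) (G(P) = √P/(P + 3) = √P/(3 + P))
√(G(B) + 4783) = √(√70/(3 + 70) + 4783) = √(√70/73 + 4783) = √(4783 + √70/73)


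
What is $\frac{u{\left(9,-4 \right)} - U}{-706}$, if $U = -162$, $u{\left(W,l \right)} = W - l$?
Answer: $- \frac{175}{706} \approx -0.24788$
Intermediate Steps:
$\frac{u{\left(9,-4 \right)} - U}{-706} = \frac{\left(9 - -4\right) - -162}{-706} = \left(\left(9 + 4\right) + 162\right) \left(- \frac{1}{706}\right) = \left(13 + 162\right) \left(- \frac{1}{706}\right) = 175 \left(- \frac{1}{706}\right) = - \frac{175}{706}$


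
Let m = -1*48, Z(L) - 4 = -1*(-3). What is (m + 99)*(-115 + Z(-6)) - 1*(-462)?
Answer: -5046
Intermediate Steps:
Z(L) = 7 (Z(L) = 4 - 1*(-3) = 4 + 3 = 7)
m = -48
(m + 99)*(-115 + Z(-6)) - 1*(-462) = (-48 + 99)*(-115 + 7) - 1*(-462) = 51*(-108) + 462 = -5508 + 462 = -5046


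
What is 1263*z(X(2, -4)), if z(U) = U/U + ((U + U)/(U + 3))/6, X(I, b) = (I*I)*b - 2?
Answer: 8841/5 ≈ 1768.2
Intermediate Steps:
X(I, b) = -2 + b*I**2 (X(I, b) = I**2*b - 2 = b*I**2 - 2 = -2 + b*I**2)
z(U) = 1 + U/(3*(3 + U)) (z(U) = 1 + ((2*U)/(3 + U))*(1/6) = 1 + (2*U/(3 + U))*(1/6) = 1 + U/(3*(3 + U)))
1263*z(X(2, -4)) = 1263*((9 + 4*(-2 - 4*2**2))/(3*(3 + (-2 - 4*2**2)))) = 1263*((9 + 4*(-2 - 4*4))/(3*(3 + (-2 - 4*4)))) = 1263*((9 + 4*(-2 - 16))/(3*(3 + (-2 - 16)))) = 1263*((9 + 4*(-18))/(3*(3 - 18))) = 1263*((1/3)*(9 - 72)/(-15)) = 1263*((1/3)*(-1/15)*(-63)) = 1263*(7/5) = 8841/5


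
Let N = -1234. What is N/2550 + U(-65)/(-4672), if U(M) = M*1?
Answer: -2799749/5956800 ≈ -0.47001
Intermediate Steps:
U(M) = M
N/2550 + U(-65)/(-4672) = -1234/2550 - 65/(-4672) = -1234*1/2550 - 65*(-1/4672) = -617/1275 + 65/4672 = -2799749/5956800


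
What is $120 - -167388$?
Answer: $167508$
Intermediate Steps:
$120 - -167388 = 120 + 167388 = 167508$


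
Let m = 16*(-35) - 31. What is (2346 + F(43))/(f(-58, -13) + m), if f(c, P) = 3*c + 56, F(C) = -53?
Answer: -2293/709 ≈ -3.2341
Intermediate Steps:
m = -591 (m = -560 - 31 = -591)
f(c, P) = 56 + 3*c
(2346 + F(43))/(f(-58, -13) + m) = (2346 - 53)/((56 + 3*(-58)) - 591) = 2293/((56 - 174) - 591) = 2293/(-118 - 591) = 2293/(-709) = 2293*(-1/709) = -2293/709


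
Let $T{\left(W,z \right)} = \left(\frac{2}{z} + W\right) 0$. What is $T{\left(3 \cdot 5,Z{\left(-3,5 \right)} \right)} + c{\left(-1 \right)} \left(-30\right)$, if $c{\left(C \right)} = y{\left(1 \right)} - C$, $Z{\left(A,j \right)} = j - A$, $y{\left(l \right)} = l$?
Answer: $-60$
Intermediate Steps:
$T{\left(W,z \right)} = 0$ ($T{\left(W,z \right)} = \left(W + \frac{2}{z}\right) 0 = 0$)
$c{\left(C \right)} = 1 - C$
$T{\left(3 \cdot 5,Z{\left(-3,5 \right)} \right)} + c{\left(-1 \right)} \left(-30\right) = 0 + \left(1 - -1\right) \left(-30\right) = 0 + \left(1 + 1\right) \left(-30\right) = 0 + 2 \left(-30\right) = 0 - 60 = -60$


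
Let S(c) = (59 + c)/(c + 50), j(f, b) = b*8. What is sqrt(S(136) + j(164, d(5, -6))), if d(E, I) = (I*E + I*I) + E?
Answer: sqrt(342302)/62 ≈ 9.4365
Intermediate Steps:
d(E, I) = E + I**2 + E*I (d(E, I) = (E*I + I**2) + E = (I**2 + E*I) + E = E + I**2 + E*I)
j(f, b) = 8*b
S(c) = (59 + c)/(50 + c)
sqrt(S(136) + j(164, d(5, -6))) = sqrt((59 + 136)/(50 + 136) + 8*(5 + (-6)**2 + 5*(-6))) = sqrt(195/186 + 8*(5 + 36 - 30)) = sqrt((1/186)*195 + 8*11) = sqrt(65/62 + 88) = sqrt(5521/62) = sqrt(342302)/62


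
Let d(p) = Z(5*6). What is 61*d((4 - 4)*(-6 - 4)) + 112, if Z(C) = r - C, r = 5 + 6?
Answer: -1047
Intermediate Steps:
r = 11
Z(C) = 11 - C
d(p) = -19 (d(p) = 11 - 5*6 = 11 - 1*30 = 11 - 30 = -19)
61*d((4 - 4)*(-6 - 4)) + 112 = 61*(-19) + 112 = -1159 + 112 = -1047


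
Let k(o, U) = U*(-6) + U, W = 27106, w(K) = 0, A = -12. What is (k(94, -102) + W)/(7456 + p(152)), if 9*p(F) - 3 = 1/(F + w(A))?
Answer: 37778688/10200265 ≈ 3.7037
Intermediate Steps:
k(o, U) = -5*U (k(o, U) = -6*U + U = -5*U)
p(F) = 1/3 + 1/(9*F) (p(F) = 1/3 + 1/(9*(F + 0)) = 1/3 + 1/(9*F))
(k(94, -102) + W)/(7456 + p(152)) = (-5*(-102) + 27106)/(7456 + (1/9)*(1 + 3*152)/152) = (510 + 27106)/(7456 + (1/9)*(1/152)*(1 + 456)) = 27616/(7456 + (1/9)*(1/152)*457) = 27616/(7456 + 457/1368) = 27616/(10200265/1368) = 27616*(1368/10200265) = 37778688/10200265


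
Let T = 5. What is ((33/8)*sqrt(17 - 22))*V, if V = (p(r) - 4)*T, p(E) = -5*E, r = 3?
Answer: -3135*I*sqrt(5)/8 ≈ -876.26*I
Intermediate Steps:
V = -95 (V = (-5*3 - 4)*5 = (-15 - 4)*5 = -19*5 = -95)
((33/8)*sqrt(17 - 22))*V = ((33/8)*sqrt(17 - 22))*(-95) = ((33*(1/8))*sqrt(-5))*(-95) = (33*(I*sqrt(5))/8)*(-95) = (33*I*sqrt(5)/8)*(-95) = -3135*I*sqrt(5)/8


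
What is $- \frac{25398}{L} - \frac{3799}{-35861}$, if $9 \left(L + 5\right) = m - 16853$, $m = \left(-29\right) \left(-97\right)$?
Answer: $\frac{916743113}{56122465} \approx 16.335$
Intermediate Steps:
$m = 2813$
$L = -1565$ ($L = -5 + \frac{2813 - 16853}{9} = -5 + \frac{1}{9} \left(-14040\right) = -5 - 1560 = -1565$)
$- \frac{25398}{L} - \frac{3799}{-35861} = - \frac{25398}{-1565} - \frac{3799}{-35861} = \left(-25398\right) \left(- \frac{1}{1565}\right) - - \frac{3799}{35861} = \frac{25398}{1565} + \frac{3799}{35861} = \frac{916743113}{56122465}$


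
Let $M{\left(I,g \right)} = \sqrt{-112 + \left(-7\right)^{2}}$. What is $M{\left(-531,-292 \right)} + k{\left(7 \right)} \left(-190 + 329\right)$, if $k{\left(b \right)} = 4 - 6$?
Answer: $-278 + 3 i \sqrt{7} \approx -278.0 + 7.9373 i$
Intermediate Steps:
$M{\left(I,g \right)} = 3 i \sqrt{7}$ ($M{\left(I,g \right)} = \sqrt{-112 + 49} = \sqrt{-63} = 3 i \sqrt{7}$)
$k{\left(b \right)} = -2$ ($k{\left(b \right)} = 4 - 6 = -2$)
$M{\left(-531,-292 \right)} + k{\left(7 \right)} \left(-190 + 329\right) = 3 i \sqrt{7} - 2 \left(-190 + 329\right) = 3 i \sqrt{7} - 278 = -278 + 3 i \sqrt{7}$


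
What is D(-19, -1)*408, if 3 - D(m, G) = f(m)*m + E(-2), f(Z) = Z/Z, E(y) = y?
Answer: 9792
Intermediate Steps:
f(Z) = 1
D(m, G) = 5 - m (D(m, G) = 3 - (1*m - 2) = 3 - (m - 2) = 3 - (-2 + m) = 3 + (2 - m) = 5 - m)
D(-19, -1)*408 = (5 - 1*(-19))*408 = (5 + 19)*408 = 24*408 = 9792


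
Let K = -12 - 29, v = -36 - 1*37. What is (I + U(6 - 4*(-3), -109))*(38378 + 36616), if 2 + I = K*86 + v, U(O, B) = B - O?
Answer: -279577632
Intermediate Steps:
v = -73 (v = -36 - 37 = -73)
K = -41
I = -3601 (I = -2 + (-41*86 - 73) = -2 + (-3526 - 73) = -2 - 3599 = -3601)
(I + U(6 - 4*(-3), -109))*(38378 + 36616) = (-3601 + (-109 - (6 - 4*(-3))))*(38378 + 36616) = (-3601 + (-109 - (6 + 12)))*74994 = (-3601 + (-109 - 1*18))*74994 = (-3601 + (-109 - 18))*74994 = (-3601 - 127)*74994 = -3728*74994 = -279577632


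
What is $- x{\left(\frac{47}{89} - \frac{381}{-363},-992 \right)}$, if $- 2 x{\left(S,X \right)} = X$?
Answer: $-496$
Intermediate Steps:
$x{\left(S,X \right)} = - \frac{X}{2}$
$- x{\left(\frac{47}{89} - \frac{381}{-363},-992 \right)} = - \frac{\left(-1\right) \left(-992\right)}{2} = \left(-1\right) 496 = -496$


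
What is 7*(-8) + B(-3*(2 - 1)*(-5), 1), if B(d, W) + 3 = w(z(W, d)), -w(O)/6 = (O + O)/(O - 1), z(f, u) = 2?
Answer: -83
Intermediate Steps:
w(O) = -12*O/(-1 + O) (w(O) = -6*(O + O)/(O - 1) = -6*2*O/(-1 + O) = -12*O/(-1 + O))
B(d, W) = -27 (B(d, W) = -3 - 12*2/(-1 + 2) = -3 - 12*2/1 = -3 - 12*2*1 = -3 - 24 = -27)
7*(-8) + B(-3*(2 - 1)*(-5), 1) = 7*(-8) - 27 = -56 - 27 = -83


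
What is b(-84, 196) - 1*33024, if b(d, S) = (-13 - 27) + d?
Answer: -33148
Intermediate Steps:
b(d, S) = -40 + d
b(-84, 196) - 1*33024 = (-40 - 84) - 1*33024 = -124 - 33024 = -33148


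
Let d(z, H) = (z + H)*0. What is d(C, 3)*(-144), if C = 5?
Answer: 0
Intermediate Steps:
d(z, H) = 0 (d(z, H) = (H + z)*0 = 0)
d(C, 3)*(-144) = 0*(-144) = 0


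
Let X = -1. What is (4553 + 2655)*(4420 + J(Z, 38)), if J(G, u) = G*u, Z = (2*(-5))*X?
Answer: 34598400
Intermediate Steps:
Z = 10 (Z = (2*(-5))*(-1) = -10*(-1) = 10)
(4553 + 2655)*(4420 + J(Z, 38)) = (4553 + 2655)*(4420 + 10*38) = 7208*(4420 + 380) = 7208*4800 = 34598400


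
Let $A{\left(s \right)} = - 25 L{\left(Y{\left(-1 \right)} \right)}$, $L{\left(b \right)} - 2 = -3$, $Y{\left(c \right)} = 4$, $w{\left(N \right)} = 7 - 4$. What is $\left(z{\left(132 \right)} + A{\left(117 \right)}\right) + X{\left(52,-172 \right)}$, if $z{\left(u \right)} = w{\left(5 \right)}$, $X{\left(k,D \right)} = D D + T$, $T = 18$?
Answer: $29630$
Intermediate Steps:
$w{\left(N \right)} = 3$
$L{\left(b \right)} = -1$ ($L{\left(b \right)} = 2 - 3 = -1$)
$X{\left(k,D \right)} = 18 + D^{2}$ ($X{\left(k,D \right)} = D D + 18 = D^{2} + 18 = 18 + D^{2}$)
$z{\left(u \right)} = 3$
$A{\left(s \right)} = 25$ ($A{\left(s \right)} = \left(-25\right) \left(-1\right) = 25$)
$\left(z{\left(132 \right)} + A{\left(117 \right)}\right) + X{\left(52,-172 \right)} = \left(3 + 25\right) + \left(18 + \left(-172\right)^{2}\right) = 28 + \left(18 + 29584\right) = 28 + 29602 = 29630$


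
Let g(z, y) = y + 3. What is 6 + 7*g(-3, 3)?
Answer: 48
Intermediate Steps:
g(z, y) = 3 + y
6 + 7*g(-3, 3) = 6 + 7*(3 + 3) = 6 + 7*6 = 6 + 42 = 48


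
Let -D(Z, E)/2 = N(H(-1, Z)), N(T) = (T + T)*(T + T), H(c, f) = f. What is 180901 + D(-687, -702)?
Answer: -3594851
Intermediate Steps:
N(T) = 4*T² (N(T) = (2*T)*(2*T) = 4*T²)
D(Z, E) = -8*Z²
180901 + D(-687, -702) = 180901 - 8*(-687)² = 180901 - 8*471969 = 180901 - 3775752 = -3594851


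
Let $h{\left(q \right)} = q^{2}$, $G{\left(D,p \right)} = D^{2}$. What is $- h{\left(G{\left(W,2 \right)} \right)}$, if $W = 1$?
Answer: $-1$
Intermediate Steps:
$- h{\left(G{\left(W,2 \right)} \right)} = - \left(1^{2}\right)^{2} = - 1^{2} = \left(-1\right) 1 = -1$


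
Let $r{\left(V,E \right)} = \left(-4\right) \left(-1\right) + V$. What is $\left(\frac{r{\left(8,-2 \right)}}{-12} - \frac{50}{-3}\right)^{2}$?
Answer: $\frac{2209}{9} \approx 245.44$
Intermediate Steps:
$r{\left(V,E \right)} = 4 + V$
$\left(\frac{r{\left(8,-2 \right)}}{-12} - \frac{50}{-3}\right)^{2} = \left(\frac{4 + 8}{-12} - \frac{50}{-3}\right)^{2} = \left(12 \left(- \frac{1}{12}\right) - - \frac{50}{3}\right)^{2} = \left(-1 + \frac{50}{3}\right)^{2} = \left(\frac{47}{3}\right)^{2} = \frac{2209}{9}$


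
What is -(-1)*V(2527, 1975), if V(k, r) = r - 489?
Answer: 1486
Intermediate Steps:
V(k, r) = -489 + r
-(-1)*V(2527, 1975) = -(-1)*(-489 + 1975) = -(-1)*1486 = -1*(-1486) = 1486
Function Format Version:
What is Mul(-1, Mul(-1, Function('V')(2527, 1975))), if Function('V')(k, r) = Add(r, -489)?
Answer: 1486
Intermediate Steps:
Function('V')(k, r) = Add(-489, r)
Mul(-1, Mul(-1, Function('V')(2527, 1975))) = Mul(-1, Mul(-1, Add(-489, 1975))) = Mul(-1, Mul(-1, 1486)) = Mul(-1, -1486) = 1486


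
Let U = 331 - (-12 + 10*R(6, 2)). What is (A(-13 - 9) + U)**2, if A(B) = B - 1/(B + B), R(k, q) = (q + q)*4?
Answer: 50197225/1936 ≈ 25928.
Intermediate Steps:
R(k, q) = 8*q (R(k, q) = (2*q)*4 = 8*q)
U = 183 (U = 331 - (-12 + 10*(8*2)) = 331 - (-12 + 10*16) = 331 - (-12 + 160) = 331 - 1*148 = 331 - 148 = 183)
A(B) = B - 1/(2*B)
(A(-13 - 9) + U)**2 = (((-13 - 9) - 1/(2*(-13 - 9))) + 183)**2 = ((-22 - 1/2/(-22)) + 183)**2 = ((-22 - 1/2*(-1/22)) + 183)**2 = ((-22 + 1/44) + 183)**2 = (-967/44 + 183)**2 = (7085/44)**2 = 50197225/1936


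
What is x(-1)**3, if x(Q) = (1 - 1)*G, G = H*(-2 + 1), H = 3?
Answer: 0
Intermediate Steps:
G = -3 (G = 3*(-2 + 1) = 3*(-1) = -3)
x(Q) = 0 (x(Q) = (1 - 1)*(-3) = 0*(-3) = 0)
x(-1)**3 = 0**3 = 0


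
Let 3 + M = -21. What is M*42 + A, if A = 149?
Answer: -859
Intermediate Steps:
M = -24 (M = -3 - 21 = -24)
M*42 + A = -24*42 + 149 = -1008 + 149 = -859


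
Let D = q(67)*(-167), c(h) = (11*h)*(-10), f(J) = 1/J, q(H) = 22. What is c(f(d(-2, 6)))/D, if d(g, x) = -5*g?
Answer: 1/334 ≈ 0.0029940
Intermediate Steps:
c(h) = -110*h
D = -3674 (D = 22*(-167) = -3674)
c(f(d(-2, 6)))/D = -110/((-5*(-2)))/(-3674) = -110/10*(-1/3674) = -110*⅒*(-1/3674) = -11*(-1/3674) = 1/334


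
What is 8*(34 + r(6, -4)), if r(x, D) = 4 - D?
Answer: 336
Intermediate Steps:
8*(34 + r(6, -4)) = 8*(34 + (4 - 1*(-4))) = 8*(34 + (4 + 4)) = 8*(34 + 8) = 8*42 = 336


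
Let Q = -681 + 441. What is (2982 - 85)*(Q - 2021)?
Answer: -6550117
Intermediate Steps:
Q = -240
(2982 - 85)*(Q - 2021) = (2982 - 85)*(-240 - 2021) = 2897*(-2261) = -6550117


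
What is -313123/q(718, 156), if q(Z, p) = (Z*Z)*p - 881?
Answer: -18419/4730639 ≈ -0.0038936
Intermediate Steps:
q(Z, p) = -881 + p*Z² (q(Z, p) = Z²*p - 881 = p*Z² - 881 = -881 + p*Z²)
-313123/q(718, 156) = -313123/(-881 + 156*718²) = -313123/(-881 + 156*515524) = -313123/(-881 + 80421744) = -313123/80420863 = -313123*1/80420863 = -18419/4730639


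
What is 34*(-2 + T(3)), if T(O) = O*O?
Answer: 238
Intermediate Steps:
T(O) = O²
34*(-2 + T(3)) = 34*(-2 + 3²) = 34*(-2 + 9) = 34*7 = 238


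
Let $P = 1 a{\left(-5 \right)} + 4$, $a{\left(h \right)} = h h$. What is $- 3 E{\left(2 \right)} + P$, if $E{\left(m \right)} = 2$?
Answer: $23$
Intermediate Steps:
$a{\left(h \right)} = h^{2}$
$P = 29$ ($P = 1 \left(-5\right)^{2} + 4 = 1 \cdot 25 + 4 = 25 + 4 = 29$)
$- 3 E{\left(2 \right)} + P = \left(-3\right) 2 + 29 = -6 + 29 = 23$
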